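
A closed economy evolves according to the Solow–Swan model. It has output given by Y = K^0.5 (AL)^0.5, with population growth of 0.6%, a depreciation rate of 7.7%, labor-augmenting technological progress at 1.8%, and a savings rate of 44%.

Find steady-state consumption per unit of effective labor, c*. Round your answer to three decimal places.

In steady state, investment equals break-even investment: s·k^α = (n + g + δ)·k.
Dividing both sides by k: k^(1−α) = s / (n + g + δ).
k^0.5 = 0.44 / (0.006 + 0.018 + 0.077) = 0.44 / 0.101 = 4.3564
k* = 4.3564^(1/0.5) ≈ 18.9782
y* = (k*)^α = 18.9782^0.5 ≈ 4.3564
c* = (1 − s)·y* = (1 − 0.44) × 4.3564 ≈ 2.4396

c* = 2.440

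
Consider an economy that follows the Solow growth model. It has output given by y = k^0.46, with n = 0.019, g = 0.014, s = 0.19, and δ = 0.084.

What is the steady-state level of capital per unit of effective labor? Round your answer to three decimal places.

k* = 2.454

Steady state requires s·f(k) = (n + g + δ)·k, i.e. s·k^α = (n + g + δ)·k.
Dividing both sides by k: k^(1−α) = s / (n + g + δ).
k^0.54 = 0.19 / (0.019 + 0.014 + 0.084) = 0.19 / 0.117 = 1.6239
k* = 1.6239^(1/0.54) ≈ 2.4543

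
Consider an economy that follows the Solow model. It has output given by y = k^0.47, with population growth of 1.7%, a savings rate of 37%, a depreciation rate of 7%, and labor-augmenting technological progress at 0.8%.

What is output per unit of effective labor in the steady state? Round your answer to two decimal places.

In steady state, investment equals break-even investment: s·k^α = (n + g + δ)·k.
Dividing both sides by k: k^(1−α) = s / (n + g + δ).
k^0.53 = 0.37 / (0.017 + 0.008 + 0.070) = 0.37 / 0.095 = 3.8947
k* = 3.8947^(1/0.53) ≈ 13.0047
y* = (k*)^α = 13.0047^0.47 ≈ 3.3391

y* ≈ 3.34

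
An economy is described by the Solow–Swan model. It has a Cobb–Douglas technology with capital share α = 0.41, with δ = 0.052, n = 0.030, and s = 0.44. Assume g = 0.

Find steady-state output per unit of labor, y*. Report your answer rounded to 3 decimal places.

y* ≈ 3.214

In steady state, investment equals break-even investment: s·k^α = (n + δ)·k.
Dividing both sides by k: k^(1−α) = s / (n + δ).
k^0.59 = 0.44 / (0.030 + 0.052) = 0.44 / 0.082 = 5.3659
k* = 5.3659^(1/0.59) ≈ 17.2458
y* = (k*)^α = 17.2458^0.41 ≈ 3.2140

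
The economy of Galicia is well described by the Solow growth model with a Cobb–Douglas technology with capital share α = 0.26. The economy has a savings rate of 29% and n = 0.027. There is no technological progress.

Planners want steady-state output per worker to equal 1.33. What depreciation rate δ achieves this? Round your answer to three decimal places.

δ ≈ 0.102

Steady state requires s·f(k) = (n + δ)·k, i.e. s·k^α = (n + δ)·k.
Since y* = [s/(n + δ)]^(α/(1−α)), we have s/(n + δ) = (y*)^((1−α)/α) = 1.33^2.8462 = 2.2517.
Therefore n + δ = s / 2.2517 = 0.29 / 2.2517 = 0.1288, so δ = 0.1288 − 0.027 = 0.1018.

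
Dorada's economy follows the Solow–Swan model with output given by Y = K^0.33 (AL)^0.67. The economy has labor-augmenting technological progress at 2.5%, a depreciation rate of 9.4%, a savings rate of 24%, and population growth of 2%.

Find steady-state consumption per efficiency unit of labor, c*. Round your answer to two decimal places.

c* ≈ 0.99

Steady state requires s·f(k) = (n + g + δ)·k, i.e. s·k^α = (n + g + δ)·k.
Rearranging, k^(1−α) = s / (n + g + δ).
k^0.67 = 0.24 / (0.020 + 0.025 + 0.094) = 0.24 / 0.139 = 1.7266
k* = 1.7266^(1/0.67) ≈ 2.2595
y* = (k*)^α = 2.2595^0.33 ≈ 1.3087
c* = (1 − s)·y* = (1 − 0.24) × 1.3087 ≈ 0.9946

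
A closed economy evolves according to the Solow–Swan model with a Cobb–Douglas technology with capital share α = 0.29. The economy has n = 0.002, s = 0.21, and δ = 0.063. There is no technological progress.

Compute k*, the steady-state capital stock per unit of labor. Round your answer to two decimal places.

k* ≈ 5.22

At the steady state, Δk = 0, so s·k^α = (n + δ)·k.
Dividing both sides by k: k^(1−α) = s / (n + δ).
k^0.71 = 0.21 / (0.002 + 0.063) = 0.21 / 0.065 = 3.2308
k* = 3.2308^(1/0.71) ≈ 5.2160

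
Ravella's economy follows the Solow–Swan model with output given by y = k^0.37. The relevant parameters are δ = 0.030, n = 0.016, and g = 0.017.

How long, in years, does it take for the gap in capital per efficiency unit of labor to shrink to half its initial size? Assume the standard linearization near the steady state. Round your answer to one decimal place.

t_½ ≈ 17.5 years

Near the steady state the convergence rate is λ = (1 − α)(n + g + δ).
λ = (1 − 0.37) × 0.063 = 0.63 × 0.063 = 0.03969
Half-life = ln 2 / λ = 0.6931 / 0.03969 ≈ 17.46 years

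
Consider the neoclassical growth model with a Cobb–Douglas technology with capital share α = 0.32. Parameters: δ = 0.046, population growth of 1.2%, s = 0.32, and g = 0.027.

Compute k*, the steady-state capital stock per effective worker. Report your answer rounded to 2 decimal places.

k* ≈ 7.03

Steady state requires s·f(k) = (n + g + δ)·k, i.e. s·k^α = (n + g + δ)·k.
Dividing both sides by k: k^(1−α) = s / (n + g + δ).
k^0.68 = 0.32 / (0.012 + 0.027 + 0.046) = 0.32 / 0.085 = 3.7647
k* = 3.7647^(1/0.68) ≈ 7.0253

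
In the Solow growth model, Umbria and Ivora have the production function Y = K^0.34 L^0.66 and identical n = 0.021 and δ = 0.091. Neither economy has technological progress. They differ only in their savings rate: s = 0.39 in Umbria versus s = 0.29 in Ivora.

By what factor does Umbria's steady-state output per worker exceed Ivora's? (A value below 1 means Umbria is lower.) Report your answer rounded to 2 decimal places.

y*_U / y*_I ≈ 1.16

Steady-state y* = [s/(n + δ)]^(α/(1−α)), so the ratio is [ (s_U/(n + δ)_U) / (s_I/(n + δ)_I) ]^0.5152.
s_U/(n + δ)_U = 0.39/0.112 = 3.4821; s_I/(n + δ)_I = 0.29/0.112 = 2.5893.
Ratio = (3.4821/2.5893)^0.5152 = 1.3448^0.5152 ≈ 1.1649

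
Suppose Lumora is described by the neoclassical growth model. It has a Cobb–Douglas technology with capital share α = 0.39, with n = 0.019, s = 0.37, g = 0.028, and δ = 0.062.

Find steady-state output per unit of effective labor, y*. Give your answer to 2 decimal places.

y* ≈ 2.18

In steady state, investment equals break-even investment: s·k^α = (n + g + δ)·k.
Dividing both sides by k: k^(1−α) = s / (n + g + δ).
k^0.61 = 0.37 / (0.019 + 0.028 + 0.062) = 0.37 / 0.109 = 3.3945
k* = 3.3945^(1/0.61) ≈ 7.4152
y* = (k*)^α = 7.4152^0.39 ≈ 2.1845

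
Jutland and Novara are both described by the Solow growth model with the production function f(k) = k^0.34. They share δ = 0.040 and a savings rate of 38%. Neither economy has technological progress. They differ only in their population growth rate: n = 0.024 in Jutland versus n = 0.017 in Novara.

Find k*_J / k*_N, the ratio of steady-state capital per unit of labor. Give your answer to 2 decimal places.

k*_J / k*_N ≈ 0.84

Steady-state k* = [s/(n + δ)]^(1/(1−α)), so the ratio is [ (s_J/(n + δ)_J) / (s_N/(n + δ)_N) ]^1.5152.
s_J/(n + δ)_J = 0.38/0.064 = 5.9375; s_N/(n + δ)_N = 0.38/0.057 = 6.6667.
Ratio = (5.9375/6.6667)^1.5152 = 0.8906^1.5152 ≈ 0.8390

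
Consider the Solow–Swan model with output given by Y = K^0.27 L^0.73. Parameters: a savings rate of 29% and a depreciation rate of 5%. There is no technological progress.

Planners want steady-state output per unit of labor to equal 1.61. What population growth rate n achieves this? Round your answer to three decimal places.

At the steady state, Δk = 0, so s·k^α = (n + δ)·k.
Since y* = [s/(n + δ)]^(α/(1−α)), we have s/(n + δ) = (y*)^((1−α)/α) = 1.61^2.7037 = 3.6241.
Therefore n + δ = s / 3.6241 = 0.29 / 3.6241 = 0.0800, so n = 0.0800 − 0.050 = 0.0300.

n ≈ 0.030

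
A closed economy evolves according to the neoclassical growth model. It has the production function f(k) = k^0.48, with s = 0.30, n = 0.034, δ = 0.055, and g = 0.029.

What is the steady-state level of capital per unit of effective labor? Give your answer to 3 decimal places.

k* ≈ 6.016

Steady state requires s·f(k) = (n + g + δ)·k, i.e. s·k^α = (n + g + δ)·k.
Rearranging, k^(1−α) = s / (n + g + δ).
k^0.52 = 0.30 / (0.034 + 0.029 + 0.055) = 0.30 / 0.118 = 2.5424
k* = 2.5424^(1/0.52) ≈ 6.0161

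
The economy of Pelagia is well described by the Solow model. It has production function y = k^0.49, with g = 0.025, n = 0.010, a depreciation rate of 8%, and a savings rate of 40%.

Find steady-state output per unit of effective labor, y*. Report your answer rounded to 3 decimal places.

y* = 3.312

At the steady state, Δk = 0, so s·k^α = (n + g + δ)·k.
Rearranging, k^(1−α) = s / (n + g + δ).
k^0.51 = 0.40 / (0.010 + 0.025 + 0.080) = 0.40 / 0.115 = 3.4783
k* = 3.4783^(1/0.51) ≈ 11.5214
y* = (k*)^α = 11.5214^0.49 ≈ 3.3124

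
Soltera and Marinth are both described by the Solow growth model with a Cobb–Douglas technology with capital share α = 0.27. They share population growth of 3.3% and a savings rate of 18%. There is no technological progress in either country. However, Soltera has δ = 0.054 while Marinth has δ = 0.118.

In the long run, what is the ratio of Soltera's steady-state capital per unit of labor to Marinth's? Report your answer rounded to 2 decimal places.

Steady-state k* = [s/(n + δ)]^(1/(1−α)), so the ratio is [ (s_S/(n + δ)_S) / (s_M/(n + δ)_M) ]^1.3699.
s_S/(n + δ)_S = 0.18/0.087 = 2.0690; s_M/(n + δ)_M = 0.18/0.151 = 1.1921.
Ratio = (2.0690/1.1921)^1.3699 = 1.7356^1.3699 ≈ 2.1282

ratio ≈ 2.13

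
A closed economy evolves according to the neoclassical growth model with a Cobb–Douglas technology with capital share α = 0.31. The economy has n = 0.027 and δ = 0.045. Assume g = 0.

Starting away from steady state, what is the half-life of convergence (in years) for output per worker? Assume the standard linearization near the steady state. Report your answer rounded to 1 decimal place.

t_½ ≈ 14.0 years

Near the steady state the convergence rate is λ = (1 − α)(n + δ).
λ = (1 − 0.31) × 0.072 = 0.69 × 0.072 = 0.04968
Half-life = ln 2 / λ = 0.6931 / 0.04968 ≈ 13.95 years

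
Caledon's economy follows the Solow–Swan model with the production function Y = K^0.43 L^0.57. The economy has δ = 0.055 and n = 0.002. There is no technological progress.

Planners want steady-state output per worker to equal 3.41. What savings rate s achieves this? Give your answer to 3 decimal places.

s ≈ 0.290

Steady state requires s·f(k) = (n + δ)·k, i.e. s·k^α = (n + δ)·k.
Since y* = [s/(n + δ)]^(α/(1−α)), we have s/(n + δ) = (y*)^((1−α)/α) = 3.41^1.3256 = 5.0842.
Therefore s = 5.0842 × (n + δ) = 5.0842 × 0.057 = 0.2898.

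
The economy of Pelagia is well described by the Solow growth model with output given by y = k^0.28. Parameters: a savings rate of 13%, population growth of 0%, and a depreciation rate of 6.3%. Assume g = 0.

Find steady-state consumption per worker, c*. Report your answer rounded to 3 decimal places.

c* = 1.153

Steady state requires s·f(k) = (n + δ)·k, i.e. s·k^α = (n + δ)·k.
Rearranging, k^(1−α) = s / (n + δ).
k^0.72 = 0.13 / (0.000 + 0.063) = 0.13 / 0.063 = 2.0635
k* = 2.0635^(1/0.72) ≈ 2.7350
y* = (k*)^α = 2.7350^0.28 ≈ 1.3254
c* = (1 − s)·y* = (1 − 0.13) × 1.3254 ≈ 1.1531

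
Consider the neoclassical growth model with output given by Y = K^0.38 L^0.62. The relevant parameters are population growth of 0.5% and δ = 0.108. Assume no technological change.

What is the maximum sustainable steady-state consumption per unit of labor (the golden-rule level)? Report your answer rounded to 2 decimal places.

c_gold ≈ 1.30

At the golden rule, f'(k) = n + δ, so α·k^(α−1) = n + δ and k_gold = (α/(n + δ))^(1/(1−α)).
k_gold = (0.38/0.113)^(1/0.62) = 3.3628^1.6129 ≈ 7.0716
c_gold = f(k_gold) − (n + δ)·k_gold = 2.1029 − 0.113×7.0716 ≈ 1.3038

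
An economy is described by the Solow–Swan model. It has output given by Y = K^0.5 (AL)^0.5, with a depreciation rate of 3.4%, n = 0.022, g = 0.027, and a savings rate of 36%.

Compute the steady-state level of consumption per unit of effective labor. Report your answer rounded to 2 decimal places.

Steady state requires s·f(k) = (n + g + δ)·k, i.e. s·k^α = (n + g + δ)·k.
Rearranging, k^(1−α) = s / (n + g + δ).
k^0.5 = 0.36 / (0.022 + 0.027 + 0.034) = 0.36 / 0.083 = 4.3373
k* = 4.3373^(1/0.5) ≈ 18.8122
y* = (k*)^α = 18.8122^0.5 ≈ 4.3373
c* = (1 − s)·y* = (1 − 0.36) × 4.3373 ≈ 2.7759

c* = 2.78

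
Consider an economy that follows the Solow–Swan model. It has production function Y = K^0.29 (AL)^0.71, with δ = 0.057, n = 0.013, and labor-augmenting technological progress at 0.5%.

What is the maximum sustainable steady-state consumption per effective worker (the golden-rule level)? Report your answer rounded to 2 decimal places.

At the golden rule, f'(k) = n + g + δ, so α·k^(α−1) = n + g + δ and k_gold = (α/(n + g + δ))^(1/(1−α)).
k_gold = (0.29/0.075)^(1/0.71) = 3.8667^1.4085 ≈ 6.7184
c_gold = f(k_gold) − (n + g + δ)·k_gold = 1.7374 − 0.075×6.7184 ≈ 1.2335

c_gold ≈ 1.23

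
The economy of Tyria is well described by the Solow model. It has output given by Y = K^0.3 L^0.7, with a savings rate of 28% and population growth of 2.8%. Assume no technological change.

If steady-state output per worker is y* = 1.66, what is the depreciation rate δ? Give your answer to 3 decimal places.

At the steady state, Δk = 0, so s·k^α = (n + δ)·k.
Since y* = [s/(n + δ)]^(α/(1−α)), we have s/(n + δ) = (y*)^((1−α)/α) = 1.66^2.3333 = 3.2627.
Therefore n + δ = s / 3.2627 = 0.28 / 3.2627 = 0.0858, so δ = 0.0858 − 0.028 = 0.0578.

δ ≈ 0.058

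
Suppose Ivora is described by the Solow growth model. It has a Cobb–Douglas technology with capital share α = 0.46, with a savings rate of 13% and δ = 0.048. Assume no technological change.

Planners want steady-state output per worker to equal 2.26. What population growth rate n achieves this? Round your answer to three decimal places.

n ≈ 0.002

In steady state, investment equals break-even investment: s·k^α = (n + δ)·k.
Since y* = [s/(n + δ)]^(α/(1−α)), we have s/(n + δ) = (y*)^((1−α)/α) = 2.26^1.1739 = 2.6043.
Therefore n + δ = s / 2.6043 = 0.13 / 2.6043 = 0.0499, so n = 0.0499 − 0.048 = 0.0019.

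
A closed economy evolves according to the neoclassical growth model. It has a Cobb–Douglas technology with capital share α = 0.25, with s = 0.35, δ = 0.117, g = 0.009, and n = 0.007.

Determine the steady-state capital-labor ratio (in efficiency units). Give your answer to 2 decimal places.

k* ≈ 3.63

Steady state requires s·f(k) = (n + g + δ)·k, i.e. s·k^α = (n + g + δ)·k.
Dividing both sides by k: k^(1−α) = s / (n + g + δ).
k^0.75 = 0.35 / (0.007 + 0.009 + 0.117) = 0.35 / 0.133 = 2.6316
k* = 2.6316^(1/0.75) ≈ 3.6332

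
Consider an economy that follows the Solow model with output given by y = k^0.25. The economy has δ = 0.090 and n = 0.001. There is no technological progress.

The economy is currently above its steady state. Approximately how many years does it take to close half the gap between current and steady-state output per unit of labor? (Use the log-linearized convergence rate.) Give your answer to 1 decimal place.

about 10.2 years

Near the steady state the convergence rate is λ = (1 − α)(n + δ).
λ = (1 − 0.25) × 0.091 = 0.75 × 0.091 = 0.06825
Half-life = ln 2 / λ = 0.6931 / 0.06825 ≈ 10.16 years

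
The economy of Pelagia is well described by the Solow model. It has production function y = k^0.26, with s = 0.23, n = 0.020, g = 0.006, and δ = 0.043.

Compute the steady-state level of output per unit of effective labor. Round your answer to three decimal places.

In steady state, investment equals break-even investment: s·k^α = (n + g + δ)·k.
Dividing both sides by k: k^(1−α) = s / (n + g + δ).
k^0.74 = 0.23 / (0.020 + 0.006 + 0.043) = 0.23 / 0.069 = 3.3333
k* = 3.3333^(1/0.74) ≈ 5.0885
y* = (k*)^α = 5.0885^0.26 ≈ 1.5266

y* = 1.527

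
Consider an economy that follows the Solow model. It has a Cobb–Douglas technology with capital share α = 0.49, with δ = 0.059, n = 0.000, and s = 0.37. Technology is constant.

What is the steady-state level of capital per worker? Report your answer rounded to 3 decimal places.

k* ≈ 36.596

Steady state requires s·f(k) = (n + δ)·k, i.e. s·k^α = (n + δ)·k.
Rearranging, k^(1−α) = s / (n + δ).
k^0.51 = 0.37 / (0.000 + 0.059) = 0.37 / 0.059 = 6.2712
k* = 6.2712^(1/0.51) ≈ 36.5959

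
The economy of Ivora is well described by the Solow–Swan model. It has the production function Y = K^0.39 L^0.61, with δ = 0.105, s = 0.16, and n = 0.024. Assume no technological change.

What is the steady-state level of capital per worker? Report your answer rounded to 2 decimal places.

At the steady state, Δk = 0, so s·k^α = (n + δ)·k.
Dividing both sides by k: k^(1−α) = s / (n + δ).
k^0.61 = 0.16 / (0.024 + 0.105) = 0.16 / 0.129 = 1.2403
k* = 1.2403^(1/0.61) ≈ 1.4234

k* ≈ 1.42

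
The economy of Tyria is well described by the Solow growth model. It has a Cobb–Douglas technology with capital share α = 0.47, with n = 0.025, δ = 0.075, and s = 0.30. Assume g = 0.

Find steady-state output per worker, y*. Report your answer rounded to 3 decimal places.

At the steady state, Δk = 0, so s·k^α = (n + δ)·k.
Rearranging, k^(1−α) = s / (n + δ).
k^0.53 = 0.30 / (0.025 + 0.075) = 0.30 / 0.100 = 3.0000
k* = 3.0000^(1/0.53) ≈ 7.9475
y* = (k*)^α = 7.9475^0.47 ≈ 2.6492

y* ≈ 2.649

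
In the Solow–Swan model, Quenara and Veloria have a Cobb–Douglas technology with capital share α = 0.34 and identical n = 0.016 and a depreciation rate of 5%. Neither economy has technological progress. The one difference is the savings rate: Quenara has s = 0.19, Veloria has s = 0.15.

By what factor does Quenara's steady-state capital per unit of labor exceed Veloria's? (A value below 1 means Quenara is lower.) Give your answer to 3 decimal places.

k*_Q / k*_V ≈ 1.431

Steady-state k* = [s/(n + δ)]^(1/(1−α)), so the ratio is [ (s_Q/(n + δ)_Q) / (s_V/(n + δ)_V) ]^1.5152.
s_Q/(n + δ)_Q = 0.19/0.066 = 2.8788; s_V/(n + δ)_V = 0.15/0.066 = 2.2727.
Ratio = (2.8788/2.2727)^1.5152 = 1.2667^1.5152 ≈ 1.4308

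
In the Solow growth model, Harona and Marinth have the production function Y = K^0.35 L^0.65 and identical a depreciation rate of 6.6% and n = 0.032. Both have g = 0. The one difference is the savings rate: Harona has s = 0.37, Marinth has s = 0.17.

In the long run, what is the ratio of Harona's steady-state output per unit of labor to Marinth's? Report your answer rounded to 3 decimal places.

ratio ≈ 1.520

Steady-state y* = [s/(n + δ)]^(α/(1−α)), so the ratio is [ (s_H/(n + δ)_H) / (s_M/(n + δ)_M) ]^0.5385.
s_H/(n + δ)_H = 0.37/0.098 = 3.7755; s_M/(n + δ)_M = 0.17/0.098 = 1.7347.
Ratio = (3.7755/1.7347)^0.5385 = 2.1765^0.5385 ≈ 1.5201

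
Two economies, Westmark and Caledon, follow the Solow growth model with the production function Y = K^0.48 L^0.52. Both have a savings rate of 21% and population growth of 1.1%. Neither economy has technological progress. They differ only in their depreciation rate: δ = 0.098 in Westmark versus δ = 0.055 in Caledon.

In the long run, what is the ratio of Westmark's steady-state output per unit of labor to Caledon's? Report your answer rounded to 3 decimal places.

ratio ≈ 0.629

Steady-state y* = [s/(n + δ)]^(α/(1−α)), so the ratio is [ (s_W/(n + δ)_W) / (s_C/(n + δ)_C) ]^0.9231.
s_W/(n + δ)_W = 0.21/0.109 = 1.9266; s_C/(n + δ)_C = 0.21/0.066 = 3.1818.
Ratio = (1.9266/3.1818)^0.9231 = 0.6055^0.9231 ≈ 0.6293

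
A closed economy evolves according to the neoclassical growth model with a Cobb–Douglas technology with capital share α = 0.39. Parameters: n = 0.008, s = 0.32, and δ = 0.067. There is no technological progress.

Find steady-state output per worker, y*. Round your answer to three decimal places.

Steady state requires s·f(k) = (n + δ)·k, i.e. s·k^α = (n + δ)·k.
Dividing both sides by k: k^(1−α) = s / (n + δ).
k^0.61 = 0.32 / (0.008 + 0.067) = 0.32 / 0.075 = 4.2667
k* = 4.2667^(1/0.61) ≈ 10.7879
y* = (k*)^α = 10.7879^0.39 ≈ 2.5284

y* ≈ 2.528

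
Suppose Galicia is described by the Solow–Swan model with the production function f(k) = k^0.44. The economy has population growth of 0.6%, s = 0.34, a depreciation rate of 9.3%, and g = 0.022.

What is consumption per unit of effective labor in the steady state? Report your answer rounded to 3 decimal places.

At the steady state, Δk = 0, so s·k^α = (n + g + δ)·k.
Rearranging, k^(1−α) = s / (n + g + δ).
k^0.56 = 0.34 / (0.006 + 0.022 + 0.093) = 0.34 / 0.121 = 2.8099
k* = 2.8099^(1/0.56) ≈ 6.3275
y* = (k*)^α = 6.3275^0.44 ≈ 2.2519
c* = (1 − s)·y* = (1 − 0.34) × 2.2519 ≈ 1.4863

c* ≈ 1.486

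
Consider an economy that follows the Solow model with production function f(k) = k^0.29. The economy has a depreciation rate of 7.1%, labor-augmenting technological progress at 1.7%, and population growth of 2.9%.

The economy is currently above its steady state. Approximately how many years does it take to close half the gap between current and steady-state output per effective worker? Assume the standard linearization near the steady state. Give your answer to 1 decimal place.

Near the steady state the convergence rate is λ = (1 − α)(n + g + δ).
λ = (1 − 0.29) × 0.117 = 0.71 × 0.117 = 0.08307
Half-life = ln 2 / λ = 0.6931 / 0.08307 ≈ 8.34 years

about 8.3 years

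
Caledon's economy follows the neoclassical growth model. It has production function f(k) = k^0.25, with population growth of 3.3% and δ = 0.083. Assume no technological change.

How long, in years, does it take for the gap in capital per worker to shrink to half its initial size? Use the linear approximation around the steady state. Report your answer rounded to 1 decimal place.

about 8.0 years

Near the steady state the convergence rate is λ = (1 − α)(n + δ).
λ = (1 − 0.25) × 0.116 = 0.75 × 0.116 = 0.0870
Half-life = ln 2 / λ = 0.6931 / 0.0870 ≈ 7.97 years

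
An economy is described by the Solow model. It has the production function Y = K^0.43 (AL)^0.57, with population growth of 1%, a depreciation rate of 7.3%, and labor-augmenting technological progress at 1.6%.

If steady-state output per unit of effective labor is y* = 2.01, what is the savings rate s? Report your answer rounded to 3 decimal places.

In steady state, investment equals break-even investment: s·k^α = (n + g + δ)·k.
Since y* = [s/(n + g + δ)]^(α/(1−α)), we have s/(n + g + δ) = (y*)^((1−α)/α) = 2.01^1.3256 = 2.5230.
Therefore s = 2.5230 × (n + g + δ) = 2.5230 × 0.099 = 0.2498.

s ≈ 0.250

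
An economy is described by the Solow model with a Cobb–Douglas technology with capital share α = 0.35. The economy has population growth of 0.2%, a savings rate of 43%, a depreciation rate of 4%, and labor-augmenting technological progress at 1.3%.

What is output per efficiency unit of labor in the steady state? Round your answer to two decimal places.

y* ≈ 3.03

At the steady state, Δk = 0, so s·k^α = (n + g + δ)·k.
Rearranging, k^(1−α) = s / (n + g + δ).
k^0.65 = 0.43 / (0.002 + 0.013 + 0.040) = 0.43 / 0.055 = 7.8182
k* = 7.8182^(1/0.65) ≈ 23.6598
y* = (k*)^α = 23.6598^0.35 ≈ 3.0262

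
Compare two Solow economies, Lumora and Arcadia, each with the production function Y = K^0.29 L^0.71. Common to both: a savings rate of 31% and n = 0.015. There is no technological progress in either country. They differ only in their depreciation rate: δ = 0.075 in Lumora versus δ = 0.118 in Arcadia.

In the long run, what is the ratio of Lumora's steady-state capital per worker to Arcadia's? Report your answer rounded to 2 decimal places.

k*_L / k*_A ≈ 1.73

Steady-state k* = [s/(n + δ)]^(1/(1−α)), so the ratio is [ (s_L/(n + δ)_L) / (s_A/(n + δ)_A) ]^1.4085.
s_L/(n + δ)_L = 0.31/0.090 = 3.4444; s_A/(n + δ)_A = 0.31/0.133 = 2.3308.
Ratio = (3.4444/2.3308)^1.4085 = 1.4778^1.4085 ≈ 1.7334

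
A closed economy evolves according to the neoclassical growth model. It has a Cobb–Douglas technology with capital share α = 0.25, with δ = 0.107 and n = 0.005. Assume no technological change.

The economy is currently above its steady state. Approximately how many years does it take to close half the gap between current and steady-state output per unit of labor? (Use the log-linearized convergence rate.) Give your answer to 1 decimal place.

about 8.3 years

Near the steady state the convergence rate is λ = (1 − α)(n + δ).
λ = (1 − 0.25) × 0.112 = 0.75 × 0.112 = 0.0840
Half-life = ln 2 / λ = 0.6931 / 0.0840 ≈ 8.25 years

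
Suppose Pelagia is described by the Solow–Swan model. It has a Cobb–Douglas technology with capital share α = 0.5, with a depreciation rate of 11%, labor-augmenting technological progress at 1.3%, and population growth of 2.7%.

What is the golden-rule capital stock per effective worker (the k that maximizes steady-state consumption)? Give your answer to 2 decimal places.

The golden rule sets f'(k) = n + g + δ, i.e. α·k^(α−1) = n + g + δ.
So k^(1−α) = α / (n + g + δ) = 0.5 / 0.150 = 3.3333.
k_gold = 3.3333^(1/0.5) ≈ 11.1109

k_gold ≈ 11.11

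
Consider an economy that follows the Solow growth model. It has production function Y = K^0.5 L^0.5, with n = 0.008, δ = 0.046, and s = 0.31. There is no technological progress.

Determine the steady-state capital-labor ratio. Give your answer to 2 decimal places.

k* = 32.96

In steady state, investment equals break-even investment: s·k^α = (n + δ)·k.
Dividing both sides by k: k^(1−α) = s / (n + δ).
k^0.5 = 0.31 / (0.008 + 0.046) = 0.31 / 0.054 = 5.7407
k* = 5.7407^(1/0.5) ≈ 32.9556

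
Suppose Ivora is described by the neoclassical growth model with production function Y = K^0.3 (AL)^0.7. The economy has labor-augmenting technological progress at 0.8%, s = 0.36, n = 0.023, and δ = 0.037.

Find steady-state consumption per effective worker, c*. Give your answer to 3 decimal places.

c* = 1.307

Steady state requires s·f(k) = (n + g + δ)·k, i.e. s·k^α = (n + g + δ)·k.
Rearranging, k^(1−α) = s / (n + g + δ).
k^0.7 = 0.36 / (0.023 + 0.008 + 0.037) = 0.36 / 0.068 = 5.2941
k* = 5.2941^(1/0.7) ≈ 10.8141
y* = (k*)^α = 10.8141^0.3 ≈ 2.0427
c* = (1 − s)·y* = (1 − 0.36) × 2.0427 ≈ 1.3073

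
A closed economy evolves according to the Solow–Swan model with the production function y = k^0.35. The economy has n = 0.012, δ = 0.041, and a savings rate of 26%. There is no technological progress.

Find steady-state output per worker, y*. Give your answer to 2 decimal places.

y* = 2.35

At the steady state, Δk = 0, so s·k^α = (n + δ)·k.
Rearranging, k^(1−α) = s / (n + δ).
k^0.65 = 0.26 / (0.012 + 0.041) = 0.26 / 0.053 = 4.9057
k* = 4.9057^(1/0.65) ≈ 11.5509
y* = (k*)^α = 11.5509^0.35 ≈ 2.3546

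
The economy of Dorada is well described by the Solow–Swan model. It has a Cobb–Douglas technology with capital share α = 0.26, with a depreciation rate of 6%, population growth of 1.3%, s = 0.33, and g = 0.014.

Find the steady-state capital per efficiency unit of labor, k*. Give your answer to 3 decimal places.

k* ≈ 6.059

At the steady state, Δk = 0, so s·k^α = (n + g + δ)·k.
Dividing both sides by k: k^(1−α) = s / (n + g + δ).
k^0.74 = 0.33 / (0.013 + 0.014 + 0.060) = 0.33 / 0.087 = 3.7931
k* = 3.7931^(1/0.74) ≈ 6.0593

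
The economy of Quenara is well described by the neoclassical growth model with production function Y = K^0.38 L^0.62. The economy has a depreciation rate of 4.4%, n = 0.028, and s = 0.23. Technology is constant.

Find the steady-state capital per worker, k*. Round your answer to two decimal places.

Steady state requires s·f(k) = (n + δ)·k, i.e. s·k^α = (n + δ)·k.
Dividing both sides by k: k^(1−α) = s / (n + δ).
k^0.62 = 0.23 / (0.028 + 0.044) = 0.23 / 0.072 = 3.1944
k* = 3.1944^(1/0.62) ≈ 6.5093

k* = 6.51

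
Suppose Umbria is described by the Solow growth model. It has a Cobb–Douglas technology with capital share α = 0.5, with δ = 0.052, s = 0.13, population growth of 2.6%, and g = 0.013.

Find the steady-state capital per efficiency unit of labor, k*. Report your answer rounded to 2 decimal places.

k* = 2.04

In steady state, investment equals break-even investment: s·k^α = (n + g + δ)·k.
Dividing both sides by k: k^(1−α) = s / (n + g + δ).
k^0.5 = 0.13 / (0.026 + 0.013 + 0.052) = 0.13 / 0.091 = 1.4286
k* = 1.4286^(1/0.5) ≈ 2.0409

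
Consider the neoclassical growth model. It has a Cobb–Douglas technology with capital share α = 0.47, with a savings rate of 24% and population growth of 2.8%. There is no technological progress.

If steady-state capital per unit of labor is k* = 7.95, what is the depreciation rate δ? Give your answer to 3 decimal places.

δ ≈ 0.052

Steady state requires s·f(k) = (n + δ)·k, i.e. s·k^α = (n + δ)·k.
So s / (n + δ) = (k*)^(1−α) = 7.95^0.53 = 3.0005.
Therefore n + δ = s / 3.0005 = 0.24 / 3.0005 = 0.0800, so δ = 0.0800 − 0.028 = 0.0520.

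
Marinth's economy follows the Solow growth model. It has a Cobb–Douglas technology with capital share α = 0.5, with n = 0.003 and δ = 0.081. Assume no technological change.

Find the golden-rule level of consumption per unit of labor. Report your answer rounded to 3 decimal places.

At the golden rule, f'(k) = n + δ, so α·k^(α−1) = n + δ and k_gold = (α/(n + δ))^(1/(1−α)).
k_gold = (0.5/0.084)^(1/0.5) = 5.9524^2 ≈ 35.4311
c_gold = f(k_gold) − (n + δ)·k_gold = 5.9524 − 0.084×35.4311 ≈ 2.9762

c_gold ≈ 2.976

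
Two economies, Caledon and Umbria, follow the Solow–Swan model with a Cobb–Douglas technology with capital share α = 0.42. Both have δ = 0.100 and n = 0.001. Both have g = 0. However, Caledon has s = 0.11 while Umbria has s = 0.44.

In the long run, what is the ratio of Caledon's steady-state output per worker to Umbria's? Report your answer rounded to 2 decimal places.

Steady-state y* = [s/(n + δ)]^(α/(1−α)), so the ratio is [ (s_C/(n + δ)_C) / (s_U/(n + δ)_U) ]^0.7241.
s_C/(n + δ)_C = 0.11/0.101 = 1.0891; s_U/(n + δ)_U = 0.44/0.101 = 4.3564.
Ratio = (1.0891/4.3564)^0.7241 = 0.2500^0.7241 ≈ 0.3665

ratio ≈ 0.37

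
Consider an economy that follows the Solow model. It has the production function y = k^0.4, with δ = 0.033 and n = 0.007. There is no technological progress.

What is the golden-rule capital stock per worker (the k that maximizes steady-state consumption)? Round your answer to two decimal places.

The golden rule sets f'(k) = n + δ, i.e. α·k^(α−1) = n + δ.
So k^(1−α) = α / (n + δ) = 0.4 / 0.040 = 10.0000.
k_gold = 10.0000^(1/0.6) ≈ 46.4159

k_gold ≈ 46.42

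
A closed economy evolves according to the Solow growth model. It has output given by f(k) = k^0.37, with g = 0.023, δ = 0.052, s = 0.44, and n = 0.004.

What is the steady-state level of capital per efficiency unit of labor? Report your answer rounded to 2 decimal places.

Steady state requires s·f(k) = (n + g + δ)·k, i.e. s·k^α = (n + g + δ)·k.
Rearranging, k^(1−α) = s / (n + g + δ).
k^0.63 = 0.44 / (0.004 + 0.023 + 0.052) = 0.44 / 0.079 = 5.5696
k* = 5.5696^(1/0.63) ≈ 15.2703

k* = 15.27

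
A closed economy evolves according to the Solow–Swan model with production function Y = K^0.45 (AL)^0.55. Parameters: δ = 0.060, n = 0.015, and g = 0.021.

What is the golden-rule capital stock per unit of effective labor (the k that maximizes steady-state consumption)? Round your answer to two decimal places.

k_gold ≈ 16.59

The golden rule sets f'(k) = n + g + δ, i.e. α·k^(α−1) = n + g + δ.
So k^(1−α) = α / (n + g + δ) = 0.45 / 0.096 = 4.6875.
k_gold = 4.6875^(1/0.55) ≈ 16.5918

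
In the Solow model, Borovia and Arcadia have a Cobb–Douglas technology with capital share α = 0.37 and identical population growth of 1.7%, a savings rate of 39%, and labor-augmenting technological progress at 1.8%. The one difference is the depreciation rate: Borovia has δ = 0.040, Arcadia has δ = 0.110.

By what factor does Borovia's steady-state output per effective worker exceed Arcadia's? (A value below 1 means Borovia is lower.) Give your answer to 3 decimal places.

y*_B / y*_A ≈ 1.473

Steady-state y* = [s/(n + g + δ)]^(α/(1−α)), so the ratio is [ (s_B/(n + g + δ)_B) / (s_A/(n + g + δ)_A) ]^0.5873.
s_B/(n + g + δ)_B = 0.39/0.075 = 5.2000; s_A/(n + g + δ)_A = 0.39/0.145 = 2.6897.
Ratio = (5.2000/2.6897)^0.5873 = 1.9333^0.5873 ≈ 1.4728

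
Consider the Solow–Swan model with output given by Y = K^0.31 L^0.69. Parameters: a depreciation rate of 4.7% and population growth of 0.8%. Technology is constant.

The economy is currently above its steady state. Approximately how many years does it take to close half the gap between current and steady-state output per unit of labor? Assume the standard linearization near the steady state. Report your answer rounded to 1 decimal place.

Near the steady state the convergence rate is λ = (1 − α)(n + δ).
λ = (1 − 0.31) × 0.055 = 0.69 × 0.055 = 0.03795
Half-life = ln 2 / λ = 0.6931 / 0.03795 ≈ 18.26 years

t_½ ≈ 18.3 years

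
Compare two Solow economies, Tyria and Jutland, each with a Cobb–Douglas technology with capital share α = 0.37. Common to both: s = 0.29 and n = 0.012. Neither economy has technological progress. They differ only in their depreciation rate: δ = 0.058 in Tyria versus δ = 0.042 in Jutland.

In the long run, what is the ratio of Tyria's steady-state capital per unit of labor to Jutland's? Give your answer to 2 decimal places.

ratio ≈ 0.66

Steady-state k* = [s/(n + δ)]^(1/(1−α)), so the ratio is [ (s_T/(n + δ)_T) / (s_J/(n + δ)_J) ]^1.5873.
s_T/(n + δ)_T = 0.29/0.070 = 4.1429; s_J/(n + δ)_J = 0.29/0.054 = 5.3704.
Ratio = (4.1429/5.3704)^1.5873 = 0.7714^1.5873 ≈ 0.6623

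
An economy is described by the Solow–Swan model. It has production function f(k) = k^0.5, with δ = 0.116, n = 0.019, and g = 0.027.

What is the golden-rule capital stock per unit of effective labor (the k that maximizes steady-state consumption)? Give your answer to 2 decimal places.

k_gold ≈ 9.53

The golden rule sets f'(k) = n + g + δ, i.e. α·k^(α−1) = n + g + δ.
So k^(1−α) = α / (n + g + δ) = 0.5 / 0.162 = 3.0864.
k_gold = 3.0864^(1/0.5) ≈ 9.5259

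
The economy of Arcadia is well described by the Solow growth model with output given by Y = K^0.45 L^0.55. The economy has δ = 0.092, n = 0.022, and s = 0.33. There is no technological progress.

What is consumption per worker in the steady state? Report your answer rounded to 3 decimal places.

In steady state, investment equals break-even investment: s·k^α = (n + δ)·k.
Dividing both sides by k: k^(1−α) = s / (n + δ).
k^0.55 = 0.33 / (0.022 + 0.092) = 0.33 / 0.114 = 2.8947
k* = 2.8947^(1/0.55) ≈ 6.9068
y* = (k*)^α = 6.9068^0.45 ≈ 2.3860
c* = (1 − s)·y* = (1 − 0.33) × 2.3860 ≈ 1.5986

c* = 1.599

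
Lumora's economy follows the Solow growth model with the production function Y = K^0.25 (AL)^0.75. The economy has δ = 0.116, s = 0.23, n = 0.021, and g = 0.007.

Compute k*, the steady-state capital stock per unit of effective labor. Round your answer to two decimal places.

k* = 1.87

Steady state requires s·f(k) = (n + g + δ)·k, i.e. s·k^α = (n + g + δ)·k.
Dividing both sides by k: k^(1−α) = s / (n + g + δ).
k^0.75 = 0.23 / (0.021 + 0.007 + 0.116) = 0.23 / 0.144 = 1.5972
k* = 1.5972^(1/0.75) ≈ 1.8670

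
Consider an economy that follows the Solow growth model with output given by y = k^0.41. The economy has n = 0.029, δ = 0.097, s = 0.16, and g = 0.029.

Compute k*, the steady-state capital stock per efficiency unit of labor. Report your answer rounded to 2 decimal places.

k* ≈ 1.06

In steady state, investment equals break-even investment: s·k^α = (n + g + δ)·k.
Rearranging, k^(1−α) = s / (n + g + δ).
k^0.59 = 0.16 / (0.029 + 0.029 + 0.097) = 0.16 / 0.155 = 1.0323
k* = 1.0323^(1/0.59) ≈ 1.0554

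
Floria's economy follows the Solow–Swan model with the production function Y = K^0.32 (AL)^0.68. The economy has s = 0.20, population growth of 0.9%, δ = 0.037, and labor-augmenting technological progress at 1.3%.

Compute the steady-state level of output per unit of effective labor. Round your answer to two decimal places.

y* ≈ 1.78

At the steady state, Δk = 0, so s·k^α = (n + g + δ)·k.
Rearranging, k^(1−α) = s / (n + g + δ).
k^0.68 = 0.20 / (0.009 + 0.013 + 0.037) = 0.20 / 0.059 = 3.3898
k* = 3.3898^(1/0.68) ≈ 6.0210
y* = (k*)^α = 6.0210^0.32 ≈ 1.7762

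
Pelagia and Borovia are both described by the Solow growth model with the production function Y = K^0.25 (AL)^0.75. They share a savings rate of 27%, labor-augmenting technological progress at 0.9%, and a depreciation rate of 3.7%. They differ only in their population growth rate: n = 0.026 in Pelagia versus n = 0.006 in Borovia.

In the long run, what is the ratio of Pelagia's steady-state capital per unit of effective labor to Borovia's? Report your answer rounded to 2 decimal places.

Steady-state k* = [s/(n + g + δ)]^(1/(1−α)), so the ratio is [ (s_P/(n + g + δ)_P) / (s_B/(n + g + δ)_B) ]^1.3333.
s_P/(n + g + δ)_P = 0.27/0.072 = 3.7500; s_B/(n + g + δ)_B = 0.27/0.052 = 5.1923.
Ratio = (3.7500/5.1923)^1.3333 = 0.7222^1.3333 ≈ 0.6480

k*_P / k*_B ≈ 0.65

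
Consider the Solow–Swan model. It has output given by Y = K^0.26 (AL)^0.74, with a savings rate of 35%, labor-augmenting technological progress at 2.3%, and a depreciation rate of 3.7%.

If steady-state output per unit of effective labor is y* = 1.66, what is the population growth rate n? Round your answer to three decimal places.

At the steady state, Δk = 0, so s·k^α = (n + g + δ)·k.
Since y* = [s/(n + g + δ)]^(α/(1−α)), we have s/(n + g + δ) = (y*)^((1−α)/α) = 1.66^2.8462 = 4.2313.
Therefore n + g + δ = s / 4.2313 = 0.35 / 4.2313 = 0.0827, so n = 0.0827 − 0.060 = 0.0227.

n ≈ 0.023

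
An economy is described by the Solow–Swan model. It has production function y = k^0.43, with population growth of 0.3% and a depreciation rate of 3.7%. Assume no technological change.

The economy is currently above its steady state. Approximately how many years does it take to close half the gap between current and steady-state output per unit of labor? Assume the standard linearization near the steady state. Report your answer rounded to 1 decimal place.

Near the steady state the convergence rate is λ = (1 − α)(n + δ).
λ = (1 − 0.43) × 0.040 = 0.57 × 0.040 = 0.0228
Half-life = ln 2 / λ = 0.6931 / 0.0228 ≈ 30.40 years

half-life ≈ 30.4 years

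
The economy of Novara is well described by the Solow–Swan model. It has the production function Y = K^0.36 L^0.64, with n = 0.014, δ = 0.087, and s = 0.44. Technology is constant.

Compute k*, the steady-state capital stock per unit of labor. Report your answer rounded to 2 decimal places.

k* = 9.97

At the steady state, Δk = 0, so s·k^α = (n + δ)·k.
Rearranging, k^(1−α) = s / (n + δ).
k^0.64 = 0.44 / (0.014 + 0.087) = 0.44 / 0.101 = 4.3564
k* = 4.3564^(1/0.64) ≈ 9.9687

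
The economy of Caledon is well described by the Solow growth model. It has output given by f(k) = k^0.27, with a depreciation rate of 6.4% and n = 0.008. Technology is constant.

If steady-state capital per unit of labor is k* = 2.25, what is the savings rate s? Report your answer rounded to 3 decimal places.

Steady state requires s·f(k) = (n + δ)·k, i.e. s·k^α = (n + δ)·k.
So s / (n + δ) = (k*)^(1−α) = 2.25^0.73 = 1.8076.
Therefore s = 1.8076 × (n + δ) = 1.8076 × 0.072 = 0.1301.

s ≈ 0.130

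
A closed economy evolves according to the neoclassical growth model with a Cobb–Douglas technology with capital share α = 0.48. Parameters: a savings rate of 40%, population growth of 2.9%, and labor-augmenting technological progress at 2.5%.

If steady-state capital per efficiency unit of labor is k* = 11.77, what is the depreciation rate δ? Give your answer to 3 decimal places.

At the steady state, Δk = 0, so s·k^α = (n + g + δ)·k.
So s / (n + g + δ) = (k*)^(1−α) = 11.77^0.52 = 3.6042.
Therefore n + g + δ = s / 3.6042 = 0.40 / 3.6042 = 0.1110, so δ = 0.1110 − 0.054 = 0.0570.

δ ≈ 0.057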